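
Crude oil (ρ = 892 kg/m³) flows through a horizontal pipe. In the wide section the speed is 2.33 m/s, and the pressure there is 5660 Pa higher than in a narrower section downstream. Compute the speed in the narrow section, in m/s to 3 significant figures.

With h₁ = h₂, rearranging Bernoulli gives v₂ = √(v₁² + 2ΔP/ρ).
v₂ = √(2.33² + 2·5660/892) = √(5.43 + 12.7) = 4.26 m/s.

4.26 m/s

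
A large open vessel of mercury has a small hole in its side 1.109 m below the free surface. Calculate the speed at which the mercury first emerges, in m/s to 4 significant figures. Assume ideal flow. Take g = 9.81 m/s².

Torricelli's result v = √(2gh) gives v = √(2·9.81·1.109) = 4.665 m/s.

v ≈ 4.665 m/s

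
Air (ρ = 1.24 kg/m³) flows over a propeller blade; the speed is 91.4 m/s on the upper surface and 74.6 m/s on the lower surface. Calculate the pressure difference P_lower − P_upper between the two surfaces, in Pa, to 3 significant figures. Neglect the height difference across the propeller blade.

Bernoulli (same height): P_lower − P_upper = ½ρ(v_upper² − v_lower²).
ΔP = ½·1.24·(91.4² − 74.6²) = 1730 Pa.

ΔP ≈ 1730 Pa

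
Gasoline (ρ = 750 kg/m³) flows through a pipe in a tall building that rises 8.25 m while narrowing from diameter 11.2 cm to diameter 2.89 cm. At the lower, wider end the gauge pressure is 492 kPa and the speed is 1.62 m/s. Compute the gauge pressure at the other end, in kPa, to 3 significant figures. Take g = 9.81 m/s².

210 kPa

Mass conservation (A₁v₁ = A₂v₂) gives v₂ = 1.62 × 98.5/6.56 = 24.3 m/s.
Applying Bernoulli between the two ends and solving for P₂: P₂ = P₁ + ½ρ(v₁² − v₂²) − ρgΔh.
P₂ = 492000 + ½·750·(1.62² − 24.3²) − 750·9.81·(+8.25) = 492000 + (-221000) − (60700) = 210000 Pa.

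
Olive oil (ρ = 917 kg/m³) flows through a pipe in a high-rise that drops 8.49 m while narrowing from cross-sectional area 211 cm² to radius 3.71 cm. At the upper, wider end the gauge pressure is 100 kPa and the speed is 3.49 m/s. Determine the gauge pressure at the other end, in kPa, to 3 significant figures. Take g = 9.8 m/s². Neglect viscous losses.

Continuity gives A₁v₁ = A₂v₂, so v₂ = (211 cm²)/(43.2 cm²) × 3.49 m/s = 17.0 m/s.
Bernoulli: P₁ + ½ρv₁² + ρg h₁ = P₂ + ½ρv₂² + ρg h₂, so P₂ = P₁ + ½ρ(v₁² − v₂²) − ρg(h₂ − h₁).
P₂ = 100000 + ½·917·(3.49² − 17.0²) − 917·9.8·(−8.49) = 100000 + (-127000) − (-76300) = 48900 Pa.

P₂ = 48.9 kPa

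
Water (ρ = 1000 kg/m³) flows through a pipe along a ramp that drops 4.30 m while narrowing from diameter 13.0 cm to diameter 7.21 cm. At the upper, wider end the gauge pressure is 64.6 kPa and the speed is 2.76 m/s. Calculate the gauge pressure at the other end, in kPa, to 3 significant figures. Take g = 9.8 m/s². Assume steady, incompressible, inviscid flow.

P₂ = 70.3 kPa

The volume flow rate is constant, so v₂ = (A₁/A₂)v₁ = (133/40.8)·2.76 = 8.97 m/s.
Bernoulli: P₁ + ½ρv₁² + ρg h₁ = P₂ + ½ρv₂² + ρg h₂, so P₂ = P₁ + ½ρ(v₁² − v₂²) − ρg(h₂ − h₁).
P₂ = 64600 + ½·1000·(2.76² − 8.97²) − 1000·9.8·(−4.30) = 64600 + (-36400) − (-42100) = 70300 Pa.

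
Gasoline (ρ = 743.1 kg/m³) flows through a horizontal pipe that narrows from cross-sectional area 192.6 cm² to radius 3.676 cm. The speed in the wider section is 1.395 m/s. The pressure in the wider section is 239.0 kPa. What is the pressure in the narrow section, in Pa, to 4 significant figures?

P₂ ≈ 224800 Pa

The volume flow rate is constant, so v₂ = (A₁/A₂)v₁ = (192.6/42.45)·1.395 = 6.329 m/s.
With no height change, Bernoulli's equation is P₁ + ½ρv₁² = P₂ + ½ρv₂².
P₂ = P₁ − ½ρ(v₂² − v₁²) = 239000 − ½·743.1·(6.329² − 1.395²) = 239000 − 14160 = 224800 Pa.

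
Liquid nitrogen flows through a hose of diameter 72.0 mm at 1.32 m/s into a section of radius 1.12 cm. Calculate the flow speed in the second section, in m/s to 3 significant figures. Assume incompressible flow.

v₂ ≈ 13.6 m/s

Mass conservation (A₁v₁ = A₂v₂) gives v₂ = 1.32 × 40.7/3.94 = 13.6 m/s.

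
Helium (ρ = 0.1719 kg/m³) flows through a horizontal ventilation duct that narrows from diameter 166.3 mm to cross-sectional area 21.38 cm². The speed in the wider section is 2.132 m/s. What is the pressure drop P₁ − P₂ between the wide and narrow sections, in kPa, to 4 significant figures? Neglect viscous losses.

ΔP ≈ 0.03993 kPa

By continuity, v₂ = v₁·A₁/A₂ = 2.132·(217.2/21.38) = 21.66 m/s.
Along the horizontal streamline, P + ½ρv² is constant.
P₁ − P₂ = ½·0.1719·(21.66² − 2.132²) = ½·0.1719·464.6 = 39.93 Pa.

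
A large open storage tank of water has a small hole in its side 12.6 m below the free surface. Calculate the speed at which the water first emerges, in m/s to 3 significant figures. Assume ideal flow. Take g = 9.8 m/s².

v ≈ 15.7 m/s

The surface is effectively still and both ends are open, so ½v² = gh and v = √(2·9.8·12.6) = 15.7 m/s.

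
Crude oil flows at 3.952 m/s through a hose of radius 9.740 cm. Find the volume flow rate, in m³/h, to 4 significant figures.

Q = A·v = 0.02980 m² × 3.952 m/s = 0.1178 m³/s.
Converting: 0.1178 m³/s × 3600 = 424.0 m³/h.

Q ≈ 424.0 m³/h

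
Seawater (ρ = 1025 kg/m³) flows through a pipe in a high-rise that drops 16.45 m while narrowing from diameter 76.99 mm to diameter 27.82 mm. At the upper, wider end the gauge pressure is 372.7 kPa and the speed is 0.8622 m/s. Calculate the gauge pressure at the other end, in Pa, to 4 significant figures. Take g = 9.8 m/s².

The volume flow rate is constant, so v₂ = (A₁/A₂)v₁ = (46.55/6.079)·0.8622 = 6.603 m/s.
Energy conservation along the streamline gives P₂ = P₁ − ½ρ(v₂² − v₁²) − ρg(h₂ − h₁).
P₂ = 372700 + ½·1025·(0.8622² − 6.603²) − 1025·9.8·(−16.45) = 372700 + (-21970) − (-165200) = 516000 Pa.

P₂ = 516000 Pa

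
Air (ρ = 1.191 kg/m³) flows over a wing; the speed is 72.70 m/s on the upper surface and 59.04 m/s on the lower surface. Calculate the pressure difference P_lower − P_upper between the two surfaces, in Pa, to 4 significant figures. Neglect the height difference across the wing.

1072 Pa

Bernoulli (same height): P_lower − P_upper = ½ρ(v_upper² − v_lower²).
ΔP = ½·1.191·(72.70² − 59.04²) = 1072 Pa.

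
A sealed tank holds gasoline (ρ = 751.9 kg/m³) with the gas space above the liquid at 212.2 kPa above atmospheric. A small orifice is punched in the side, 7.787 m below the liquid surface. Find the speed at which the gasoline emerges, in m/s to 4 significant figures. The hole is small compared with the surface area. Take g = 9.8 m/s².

v ≈ 26.78 m/s

Take point 1 at the surface (v₁ ≈ 0) and point 2 at the hole (at atmospheric pressure). Bernoulli: P₁ + ρg h = P_atm + ½ρv₂².
With P₁ − P_atm = 212200 Pa, v₂ = √(2gh + 2ΔP/ρ) = √(2·9.8·7.787 + 2·212200/751.9) = 26.78 m/s.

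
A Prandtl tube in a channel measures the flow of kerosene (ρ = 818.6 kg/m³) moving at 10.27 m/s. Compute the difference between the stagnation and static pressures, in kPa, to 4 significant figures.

ΔP ≈ 43.17 kPa

The dynamic pressure equals the rise in static pressure at the stagnation point: ΔP = ½ρv².
ΔP = ½·818.6·10.27² = 43170 Pa.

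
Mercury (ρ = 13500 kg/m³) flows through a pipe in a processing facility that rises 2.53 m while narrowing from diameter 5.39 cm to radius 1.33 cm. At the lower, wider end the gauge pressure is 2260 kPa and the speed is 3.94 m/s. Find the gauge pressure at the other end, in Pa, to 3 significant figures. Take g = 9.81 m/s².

P₂ ≈ 263000 Pa

By continuity, v₂ = v₁·A₁/A₂ = 3.94·(22.8/5.56) = 16.2 m/s.
Applying Bernoulli between the two ends and solving for P₂: P₂ = P₁ + ½ρ(v₁² − v₂²) − ρgΔh.
P₂ = 2260000 + ½·13500·(3.94² − 16.2²) − 13500·9.81·(+2.53) = 2260000 + (-1660000) − (335000) = 263000 Pa.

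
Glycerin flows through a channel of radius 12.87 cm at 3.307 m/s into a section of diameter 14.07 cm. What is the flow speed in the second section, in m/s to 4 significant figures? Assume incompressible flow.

By continuity, v₂ = v₁·A₁/A₂ = 3.307·(520.4/155.5) = 11.07 m/s.

v₂ ≈ 11.07 m/s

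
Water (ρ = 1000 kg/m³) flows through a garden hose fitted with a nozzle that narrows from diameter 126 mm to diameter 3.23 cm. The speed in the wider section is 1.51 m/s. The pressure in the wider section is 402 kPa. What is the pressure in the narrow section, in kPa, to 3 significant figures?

139 kPa

The volume flow rate is constant, so v₂ = (A₁/A₂)v₁ = (125/8.19)·1.51 = 23.0 m/s.
With no height change, Bernoulli's equation is P₁ + ½ρv₁² = P₂ + ½ρv₂².
P₂ = P₁ − ½ρ(v₂² − v₁²) = 402000 − ½·1000·(23.0² − 1.51²) = 402000 − 263000 = 139000 Pa.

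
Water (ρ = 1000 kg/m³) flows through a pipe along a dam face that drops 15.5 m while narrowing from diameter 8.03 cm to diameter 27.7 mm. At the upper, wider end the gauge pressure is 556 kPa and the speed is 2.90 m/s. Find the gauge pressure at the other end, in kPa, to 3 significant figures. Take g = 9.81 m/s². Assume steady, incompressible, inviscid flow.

Mass conservation (A₁v₁ = A₂v₂) gives v₂ = 2.90 × 50.6/6.03 = 24.4 m/s.
Bernoulli: P₁ + ½ρv₁² + ρg h₁ = P₂ + ½ρv₂² + ρg h₂, so P₂ = P₁ + ½ρ(v₁² − v₂²) − ρg(h₂ − h₁).
P₂ = 556000 + ½·1000·(2.90² − 24.4²) − 1000·9.81·(−15.5) = 556000 + (-293000) − (-152000) = 415000 Pa.

P₂ ≈ 415 kPa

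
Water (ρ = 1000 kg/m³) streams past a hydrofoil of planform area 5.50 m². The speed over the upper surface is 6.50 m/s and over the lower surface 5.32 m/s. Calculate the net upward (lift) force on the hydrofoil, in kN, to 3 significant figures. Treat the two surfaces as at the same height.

The faster flow above has the lower pressure; Bernoulli (same height) gives ΔP = ½ρ(v_up² − v_low²).
ΔP = ½·1000·(6.50² − 5.32²) = 6970 Pa.
Lift = ΔP · A = 6970 × 5.50 = 38400 N.

F ≈ 38.4 kN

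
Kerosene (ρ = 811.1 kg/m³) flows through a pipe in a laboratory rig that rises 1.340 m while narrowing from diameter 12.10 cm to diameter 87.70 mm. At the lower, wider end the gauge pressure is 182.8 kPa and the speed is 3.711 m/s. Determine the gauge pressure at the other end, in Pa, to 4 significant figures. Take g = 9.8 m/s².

Continuity gives A₁v₁ = A₂v₂, so v₂ = (115.0 cm²)/(60.41 cm²) × 3.711 m/s = 7.064 m/s.
Applying Bernoulli between the two ends and solving for P₂: P₂ = P₁ + ½ρ(v₁² − v₂²) − ρgΔh.
P₂ = 182800 + ½·811.1·(3.711² − 7.064²) − 811.1·9.8·(+1.340) = 182800 + (-14650) − (10650) = 157500 Pa.

P₂ ≈ 157500 Pa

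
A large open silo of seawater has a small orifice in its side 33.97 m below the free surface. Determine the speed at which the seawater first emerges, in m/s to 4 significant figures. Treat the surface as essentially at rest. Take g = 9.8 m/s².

Bernoulli from surface to hole (P equal, v_surface ≈ 0): v = √(2gh) = √(2×9.8×33.97) = 25.80 m/s.

25.80 m/s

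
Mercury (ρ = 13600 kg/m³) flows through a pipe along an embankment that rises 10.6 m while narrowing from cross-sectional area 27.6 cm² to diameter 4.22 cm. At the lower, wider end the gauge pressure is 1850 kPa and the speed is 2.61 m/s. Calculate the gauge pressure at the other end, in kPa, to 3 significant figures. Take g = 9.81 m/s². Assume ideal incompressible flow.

P₂ = 302 kPa

The volume flow rate is constant, so v₂ = (A₁/A₂)v₁ = (27.6/14.0)·2.61 = 5.15 m/s.
Bernoulli: P₁ + ½ρv₁² + ρg h₁ = P₂ + ½ρv₂² + ρg h₂, so P₂ = P₁ + ½ρ(v₁² − v₂²) − ρg(h₂ − h₁).
P₂ = 1850000 + ½·13600·(2.61² − 5.15²) − 13600·9.81·(+10.6) = 1850000 + (-134000) − (1410000) = 302000 Pa.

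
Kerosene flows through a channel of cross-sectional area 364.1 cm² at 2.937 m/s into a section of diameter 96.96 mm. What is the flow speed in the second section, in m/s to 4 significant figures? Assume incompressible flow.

The volume flow rate is constant, so v₂ = (A₁/A₂)v₁ = (364.1/73.84)·2.937 = 14.48 m/s.

v₂ ≈ 14.48 m/s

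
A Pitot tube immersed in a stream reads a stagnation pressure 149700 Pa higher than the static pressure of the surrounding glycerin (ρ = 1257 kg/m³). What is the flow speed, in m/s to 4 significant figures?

At the stagnation point the flow is brought to rest, so Bernoulli gives P_stag − P_static = ½ρv².
v = √(2ΔP/ρ) = √(2·149700/1257) = 15.43 m/s.

v ≈ 15.43 m/s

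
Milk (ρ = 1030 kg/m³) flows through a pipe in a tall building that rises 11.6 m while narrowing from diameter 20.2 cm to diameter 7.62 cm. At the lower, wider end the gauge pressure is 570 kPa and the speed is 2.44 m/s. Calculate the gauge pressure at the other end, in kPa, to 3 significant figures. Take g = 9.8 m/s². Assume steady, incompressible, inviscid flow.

P₂ ≈ 305 kPa

By continuity, v₂ = v₁·A₁/A₂ = 2.44·(320/45.6) = 17.1 m/s.
Bernoulli: P₁ + ½ρv₁² + ρg h₁ = P₂ + ½ρv₂² + ρg h₂, so P₂ = P₁ + ½ρ(v₁² − v₂²) − ρg(h₂ − h₁).
P₂ = 570000 + ½·1030·(2.44² − 17.1²) − 1030·9.8·(+11.6) = 570000 + (-148000) − (117000) = 305000 Pa.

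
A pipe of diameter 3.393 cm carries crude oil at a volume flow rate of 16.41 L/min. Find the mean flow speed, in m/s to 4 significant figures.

Q = 16.41 L/min = 0.0002735 m³/s.
v = Q/A = 0.0002735 / 0.0009042 = 0.3025 m/s.

v = 0.3025 m/s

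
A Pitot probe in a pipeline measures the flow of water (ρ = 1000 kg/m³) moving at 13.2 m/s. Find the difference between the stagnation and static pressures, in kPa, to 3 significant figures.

The dynamic pressure equals the rise in static pressure at the stagnation point: ΔP = ½ρv².
ΔP = ½·1000·13.2² = 87100 Pa.

ΔP ≈ 87.1 kPa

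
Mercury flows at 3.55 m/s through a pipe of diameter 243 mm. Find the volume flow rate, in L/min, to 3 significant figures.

Q = A·v = 0.0464 m² × 3.55 m/s = 0.165 m³/s.
Converting: 0.165 m³/s × 60000 = 9880 L/min.

Q ≈ 9880 L/min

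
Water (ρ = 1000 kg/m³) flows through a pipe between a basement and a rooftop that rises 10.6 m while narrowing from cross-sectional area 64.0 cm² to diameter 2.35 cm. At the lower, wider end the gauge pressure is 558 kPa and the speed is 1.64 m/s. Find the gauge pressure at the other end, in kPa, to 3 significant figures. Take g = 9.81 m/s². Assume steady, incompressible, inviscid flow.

The volume flow rate is constant, so v₂ = (A₁/A₂)v₁ = (64.0/4.34)·1.64 = 24.2 m/s.
Bernoulli: P₁ + ½ρv₁² + ρg h₁ = P₂ + ½ρv₂² + ρg h₂, so P₂ = P₁ + ½ρ(v₁² − v₂²) − ρg(h₂ − h₁).
P₂ = 558000 + ½·1000·(1.64² − 24.2²) − 1000·9.81·(+10.6) = 558000 + (-291000) − (104000) = 163000 Pa.

163 kPa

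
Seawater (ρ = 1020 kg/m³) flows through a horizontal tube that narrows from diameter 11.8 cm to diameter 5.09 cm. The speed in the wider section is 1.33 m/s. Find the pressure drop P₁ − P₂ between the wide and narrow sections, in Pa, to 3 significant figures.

25200 Pa

Mass conservation (A₁v₁ = A₂v₂) gives v₂ = 1.33 × 109/20.3 = 7.15 m/s.
Bernoulli (h₁ = h₂): P₁ − P₂ = ½ρ(v₂² − v₁²).
P₁ − P₂ = ½·1020·(7.15² − 1.33²) = ½·1020·49.3 = 25200 Pa.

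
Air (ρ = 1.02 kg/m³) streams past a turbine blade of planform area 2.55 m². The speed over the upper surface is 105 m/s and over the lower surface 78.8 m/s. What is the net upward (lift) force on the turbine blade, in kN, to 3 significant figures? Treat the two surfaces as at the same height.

From P + ½ρv² = const at equal height, P_low − P_up = ½ρ(v_up² − v_low²).
ΔP = ½·1.02·(105² − 78.8²) = 2460 Pa.
Lift = ΔP · A = 2460 × 2.55 = 6260 N.

6.26 kN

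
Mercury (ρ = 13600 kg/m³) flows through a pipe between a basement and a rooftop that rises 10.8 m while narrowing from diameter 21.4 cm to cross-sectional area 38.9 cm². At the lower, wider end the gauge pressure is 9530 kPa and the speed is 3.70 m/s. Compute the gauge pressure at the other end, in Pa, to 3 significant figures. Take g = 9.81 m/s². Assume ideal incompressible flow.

The volume flow rate is constant, so v₂ = (A₁/A₂)v₁ = (360/38.9)·3.70 = 34.2 m/s.
Bernoulli: P₁ + ½ρv₁² + ρg h₁ = P₂ + ½ρv₂² + ρg h₂, so P₂ = P₁ + ½ρ(v₁² − v₂²) − ρg(h₂ − h₁).
P₂ = 9530000 + ½·13600·(3.70² − 34.2²) − 13600·9.81·(+10.8) = 9530000 + (-7870000) − (1440000) = 223000 Pa.

P₂ = 223000 Pa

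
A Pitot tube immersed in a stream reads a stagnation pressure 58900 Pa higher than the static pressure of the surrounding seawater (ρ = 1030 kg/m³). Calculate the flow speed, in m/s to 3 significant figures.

10.7 m/s

At the stagnation point the flow is brought to rest, so Bernoulli gives P_stag − P_static = ½ρv².
v = √(2ΔP/ρ) = √(2·58900/1030) = 10.7 m/s.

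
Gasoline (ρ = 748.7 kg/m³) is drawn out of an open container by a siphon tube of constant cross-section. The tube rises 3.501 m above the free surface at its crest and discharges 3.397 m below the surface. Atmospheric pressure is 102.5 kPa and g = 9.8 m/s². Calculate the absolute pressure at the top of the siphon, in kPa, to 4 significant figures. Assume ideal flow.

P_top ≈ 51.89 kPa

The outlet speed comes from Torricelli: v = √(2g·3.397) = 8.160 m/s.
Continuity keeps v the same throughout the tube; from surface to crest, P_atm + 0 = P_top + ½ρv² + ρg·h_top.
P_top = 102500 − ½·748.7·8.160² − 748.7·9.8·3.501 = 51890 Pa.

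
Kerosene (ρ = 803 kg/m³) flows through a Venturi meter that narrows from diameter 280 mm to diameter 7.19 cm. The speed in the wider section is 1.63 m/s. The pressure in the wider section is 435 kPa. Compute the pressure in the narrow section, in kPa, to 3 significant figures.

The volume flow rate is constant, so v₂ = (A₁/A₂)v₁ = (616/40.6)·1.63 = 24.7 m/s.
With no height change, Bernoulli's equation is P₁ + ½ρv₁² = P₂ + ½ρv₂².
P₂ = P₁ − ½ρ(v₂² − v₁²) = 435000 − ½·803·(24.7² − 1.63²) = 435000 − 244000 = 191000 Pa.

P₂ ≈ 191 kPa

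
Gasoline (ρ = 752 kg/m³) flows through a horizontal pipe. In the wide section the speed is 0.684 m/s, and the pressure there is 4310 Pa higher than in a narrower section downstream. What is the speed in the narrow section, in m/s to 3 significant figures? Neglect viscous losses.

Horizontal Bernoulli: P₁ + ½ρv₁² = P₂ + ½ρv₂², so v₂² = v₁² + 2(P₁ − P₂)/ρ.
v₂ = √(0.684² + 2·4310/752) = √(0.468 + 11.5) = 3.45 m/s.

v₂ ≈ 3.45 m/s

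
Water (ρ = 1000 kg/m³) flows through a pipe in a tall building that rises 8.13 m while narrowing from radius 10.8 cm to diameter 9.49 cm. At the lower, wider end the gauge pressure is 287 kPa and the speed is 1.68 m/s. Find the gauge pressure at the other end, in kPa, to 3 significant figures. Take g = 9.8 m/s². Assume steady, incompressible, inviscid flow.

P₂ ≈ 171 kPa

Mass conservation (A₁v₁ = A₂v₂) gives v₂ = 1.68 × 366/70.7 = 8.70 m/s.
Applying Bernoulli between the two ends and solving for P₂: P₂ = P₁ + ½ρ(v₁² − v₂²) − ρgΔh.
P₂ = 287000 + ½·1000·(1.68² − 8.70²) − 1000·9.8·(+8.13) = 287000 + (-36500) − (79700) = 171000 Pa.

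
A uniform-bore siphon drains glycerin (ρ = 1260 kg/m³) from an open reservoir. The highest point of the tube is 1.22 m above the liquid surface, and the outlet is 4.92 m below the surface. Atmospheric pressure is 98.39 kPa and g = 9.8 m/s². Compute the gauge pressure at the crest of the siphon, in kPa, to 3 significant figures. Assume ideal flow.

-75.8 kPa

The outlet speed comes from Torricelli: v = √(2g·4.92) = 9.82 m/s.
With constant cross-section the crest speed equals v; applying Bernoulli from the surface up to the crest, P_top = P_atm − ½ρv² − ρg·h_top.
P_top = 98390 − ½·1260·9.82² − 1260·9.8·1.22 = 22600 Pa. So P_gauge = P_top − P_atm = -75800 Pa.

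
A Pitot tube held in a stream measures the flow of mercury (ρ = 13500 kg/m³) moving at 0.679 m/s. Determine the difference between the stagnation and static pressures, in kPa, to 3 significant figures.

The dynamic pressure equals the rise in static pressure at the stagnation point: ΔP = ½ρv².
ΔP = ½·13500·0.679² = 3110 Pa.

3.11 kPa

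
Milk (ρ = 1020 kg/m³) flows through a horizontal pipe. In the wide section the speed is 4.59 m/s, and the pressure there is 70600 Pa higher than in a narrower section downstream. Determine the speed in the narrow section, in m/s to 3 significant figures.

v₂ ≈ 12.6 m/s

Horizontal Bernoulli: P₁ + ½ρv₁² = P₂ + ½ρv₂², so v₂² = v₁² + 2(P₁ − P₂)/ρ.
v₂ = √(4.59² + 2·70600/1020) = √(21.1 + 138) = 12.6 m/s.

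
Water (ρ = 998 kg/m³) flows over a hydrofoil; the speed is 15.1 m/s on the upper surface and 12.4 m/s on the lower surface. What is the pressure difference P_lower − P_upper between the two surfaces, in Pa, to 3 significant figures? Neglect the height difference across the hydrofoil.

37100 Pa

With negligible Δh, P + ½ρv² is constant, so P_low − P_up = ½ρ(v_up² − v_low²).
ΔP = ½·998·(15.1² − 12.4²) = 37100 Pa.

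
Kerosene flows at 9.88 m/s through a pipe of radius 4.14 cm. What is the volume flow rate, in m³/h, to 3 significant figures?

192 m³/h

Q = A·v = 0.00538 m² × 9.88 m/s = 0.0532 m³/s.
Converting: 0.0532 m³/s × 3600 = 192 m³/h.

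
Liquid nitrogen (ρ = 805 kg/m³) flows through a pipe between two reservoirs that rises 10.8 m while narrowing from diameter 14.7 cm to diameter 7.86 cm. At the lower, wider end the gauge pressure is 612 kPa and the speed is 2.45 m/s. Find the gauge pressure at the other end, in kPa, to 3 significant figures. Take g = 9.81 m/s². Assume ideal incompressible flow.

Continuity gives A₁v₁ = A₂v₂, so v₂ = (170 cm²)/(48.5 cm²) × 2.45 m/s = 8.57 m/s.
Applying Bernoulli between the two ends and solving for P₂: P₂ = P₁ + ½ρ(v₁² − v₂²) − ρgΔh.
P₂ = 612000 + ½·805·(2.45² − 8.57²) − 805·9.81·(+10.8) = 612000 + (-27100) − (85300) = 500000 Pa.

P₂ = 500 kPa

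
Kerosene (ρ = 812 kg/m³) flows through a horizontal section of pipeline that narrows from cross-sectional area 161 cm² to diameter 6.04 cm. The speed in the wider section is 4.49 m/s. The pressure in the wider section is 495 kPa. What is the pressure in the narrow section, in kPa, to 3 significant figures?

Mass conservation (A₁v₁ = A₂v₂) gives v₂ = 4.49 × 161/28.7 = 25.2 m/s.
The pipe is horizontal, so Bernoulli reduces to P₁ + ½ρv₁² = P₂ + ½ρv₂².
P₂ = P₁ − ½ρ(v₂² − v₁²) = 495000 − ½·812·(25.2² − 4.49²) = 495000 − 250000 = 245000 Pa.

P₂ ≈ 245 kPa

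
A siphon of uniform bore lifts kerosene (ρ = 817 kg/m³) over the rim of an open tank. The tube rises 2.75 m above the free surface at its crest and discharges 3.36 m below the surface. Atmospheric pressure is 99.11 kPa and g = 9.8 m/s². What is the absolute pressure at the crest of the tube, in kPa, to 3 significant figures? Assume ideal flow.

50.2 kPa

The outlet speed comes from Torricelli: v = √(2g·3.36) = 8.12 m/s.
Continuity keeps v the same throughout the tube; from surface to crest, P_atm + 0 = P_top + ½ρv² + ρg·h_top.
P_top = 99110 − ½·817·8.12² − 817·9.8·2.75 = 50200 Pa.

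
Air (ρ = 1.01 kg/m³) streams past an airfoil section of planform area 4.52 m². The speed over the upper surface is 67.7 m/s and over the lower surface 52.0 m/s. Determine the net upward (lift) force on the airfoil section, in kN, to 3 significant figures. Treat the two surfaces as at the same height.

The faster flow above has the lower pressure; Bernoulli (same height) gives ΔP = ½ρ(v_up² − v_low²).
ΔP = ½·1.01·(67.7² − 52.0²) = 949 Pa.
Lift = ΔP · A = 949 × 4.52 = 4290 N.

F ≈ 4.29 kN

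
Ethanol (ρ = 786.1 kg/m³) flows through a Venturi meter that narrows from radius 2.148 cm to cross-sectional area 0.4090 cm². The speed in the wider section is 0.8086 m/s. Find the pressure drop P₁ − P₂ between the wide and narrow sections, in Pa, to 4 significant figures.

Continuity gives A₁v₁ = A₂v₂, so v₂ = (14.50 cm²)/(0.4090 cm²) × 0.8086 m/s = 28.66 m/s.
Bernoulli (h₁ = h₂): P₁ − P₂ = ½ρ(v₂² − v₁²).
P₁ − P₂ = ½·786.1·(28.66² − 0.8086²) = ½·786.1·820.6 = 322500 Pa.

322500 Pa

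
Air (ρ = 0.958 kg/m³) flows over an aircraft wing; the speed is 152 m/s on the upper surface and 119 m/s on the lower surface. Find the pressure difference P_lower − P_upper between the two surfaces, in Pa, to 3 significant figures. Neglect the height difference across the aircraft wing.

Bernoulli (same height): P_lower − P_upper = ½ρ(v_upper² − v_lower²).
ΔP = ½·0.958·(152² − 119²) = 4280 Pa.

ΔP ≈ 4280 Pa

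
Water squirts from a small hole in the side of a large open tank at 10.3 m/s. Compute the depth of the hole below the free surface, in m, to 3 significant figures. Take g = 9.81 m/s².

Inverting v = √(2gh) gives h = v² / 2g.
h = 10.3²/(2·9.81) = 106/19.62 = 5.41 m.

h = 5.41 m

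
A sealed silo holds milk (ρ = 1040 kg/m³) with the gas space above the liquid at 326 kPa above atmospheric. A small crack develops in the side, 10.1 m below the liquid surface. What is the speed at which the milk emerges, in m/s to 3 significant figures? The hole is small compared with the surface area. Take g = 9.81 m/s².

Take point 1 at the surface (v₁ ≈ 0) and point 2 at the hole (at atmospheric pressure). Bernoulli: P₁ + ρg h = P_atm + ½ρv₂².
With P₁ − P_atm = 326000 Pa, v₂ = √(2gh + 2ΔP/ρ) = √(2·9.81·10.1 + 2·326000/1040) = 28.7 m/s.

v ≈ 28.7 m/s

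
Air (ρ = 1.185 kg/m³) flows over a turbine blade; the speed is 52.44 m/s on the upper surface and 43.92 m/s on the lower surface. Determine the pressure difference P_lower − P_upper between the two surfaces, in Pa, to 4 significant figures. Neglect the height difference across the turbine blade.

486.4 Pa

Bernoulli (same height): P_lower − P_upper = ½ρ(v_upper² − v_lower²).
ΔP = ½·1.185·(52.44² − 43.92²) = 486.4 Pa.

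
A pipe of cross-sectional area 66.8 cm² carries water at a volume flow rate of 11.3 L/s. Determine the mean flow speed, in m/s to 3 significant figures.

Q = 11.3 L/s = 0.0113 m³/s.
v = Q/A = 0.0113 / 0.00668 = 1.69 m/s.

v ≈ 1.69 m/s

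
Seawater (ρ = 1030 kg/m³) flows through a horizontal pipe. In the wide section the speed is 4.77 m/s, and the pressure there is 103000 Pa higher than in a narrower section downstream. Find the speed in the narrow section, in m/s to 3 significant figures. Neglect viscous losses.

14.9 m/s

Along the level pipe P + ½ρv² is conserved, hence v₂² = v₁² + 2(P₁ − P₂)/ρ.
v₂ = √(4.77² + 2·103000/1030) = √(22.8 + 200) = 14.9 m/s.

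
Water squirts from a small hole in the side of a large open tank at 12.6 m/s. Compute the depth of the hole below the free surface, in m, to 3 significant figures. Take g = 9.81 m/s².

h ≈ 8.09 m

Torricelli: v = √(2gh), so h = v²/(2g).
h = 12.6²/(2·9.81) = 159/19.62 = 8.09 m.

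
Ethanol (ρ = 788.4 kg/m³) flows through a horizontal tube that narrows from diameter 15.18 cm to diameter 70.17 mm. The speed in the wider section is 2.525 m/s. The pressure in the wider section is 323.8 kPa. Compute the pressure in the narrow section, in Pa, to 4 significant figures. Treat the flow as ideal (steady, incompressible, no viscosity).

271300 Pa

Mass conservation (A₁v₁ = A₂v₂) gives v₂ = 2.525 × 181.0/38.67 = 11.82 m/s.
Along the horizontal streamline, P + ½ρv² is constant.
P₂ = P₁ − ½ρ(v₂² − v₁²) = 323800 − ½·788.4·(11.82² − 2.525²) = 323800 − 52530 = 271300 Pa.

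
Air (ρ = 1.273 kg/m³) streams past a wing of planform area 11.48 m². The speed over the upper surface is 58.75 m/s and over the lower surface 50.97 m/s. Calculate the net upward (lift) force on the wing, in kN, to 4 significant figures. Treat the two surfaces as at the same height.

From P + ½ρv² = const at equal height, P_low − P_up = ½ρ(v_up² − v_low²).
ΔP = ½·1.273·(58.75² − 50.97²) = 543.3 Pa.
Lift = ΔP · A = 543.3 × 11.48 = 6237 N.

F ≈ 6.237 kN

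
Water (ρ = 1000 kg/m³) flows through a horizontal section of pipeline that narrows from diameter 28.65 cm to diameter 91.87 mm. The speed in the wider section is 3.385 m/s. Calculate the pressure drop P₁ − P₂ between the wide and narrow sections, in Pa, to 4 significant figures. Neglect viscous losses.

The volume flow rate is constant, so v₂ = (A₁/A₂)v₁ = (644.7/66.29)·3.385 = 32.92 m/s.
The pipe is horizontal, so Bernoulli reduces to P₁ + ½ρv₁² = P₂ + ½ρv₂².
P₁ − P₂ = ½·1000·(32.92² − 3.385²) = ½·1000·1072 = 536100 Pa.

ΔP ≈ 536100 Pa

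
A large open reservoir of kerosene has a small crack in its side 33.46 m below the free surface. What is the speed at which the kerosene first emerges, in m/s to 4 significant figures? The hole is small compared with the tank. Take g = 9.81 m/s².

Bernoulli from surface to hole (P equal, v_surface ≈ 0): v = √(2gh) = √(2×9.81×33.46) = 25.62 m/s.

25.62 m/s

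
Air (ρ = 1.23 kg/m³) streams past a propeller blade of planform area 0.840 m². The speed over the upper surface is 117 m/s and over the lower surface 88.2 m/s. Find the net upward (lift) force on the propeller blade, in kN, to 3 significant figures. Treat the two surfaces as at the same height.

F ≈ 3.05 kN

From P + ½ρv² = const at equal height, P_low − P_up = ½ρ(v_up² − v_low²).
ΔP = ½·1.23·(117² − 88.2²) = 3630 Pa.
Lift = ΔP · A = 3630 × 0.840 = 3050 N.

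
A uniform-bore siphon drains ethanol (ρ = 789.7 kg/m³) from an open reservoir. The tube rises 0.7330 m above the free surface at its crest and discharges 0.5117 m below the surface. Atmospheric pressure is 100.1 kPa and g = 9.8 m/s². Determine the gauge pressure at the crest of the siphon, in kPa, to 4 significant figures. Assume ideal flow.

-9.633 kPa

The outlet speed comes from Torricelli: v = √(2g·0.5117) = 3.167 m/s.
With constant cross-section the crest speed equals v; applying Bernoulli from the surface up to the crest, P_top = P_atm − ½ρv² − ρg·h_top.
P_top = 100100 − ½·789.7·3.167² − 789.7·9.8·0.7330 = 90470 Pa. So P_gauge = P_top − P_atm = -9633 Pa.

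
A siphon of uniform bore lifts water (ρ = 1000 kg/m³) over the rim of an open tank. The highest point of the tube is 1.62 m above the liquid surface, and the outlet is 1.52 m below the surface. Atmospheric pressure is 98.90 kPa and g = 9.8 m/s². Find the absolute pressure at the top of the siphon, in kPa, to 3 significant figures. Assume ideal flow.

Bernoulli surface→outlet gives ½v² = g·h_out, so v = √(2·9.8·1.52) = 5.46 m/s.
Continuity keeps v the same throughout the tube; from surface to crest, P_atm + 0 = P_top + ½ρv² + ρg·h_top.
P_top = 98900 − ½·1000·5.46² − 1000·9.8·1.62 = 68100 Pa.

68.1 kPa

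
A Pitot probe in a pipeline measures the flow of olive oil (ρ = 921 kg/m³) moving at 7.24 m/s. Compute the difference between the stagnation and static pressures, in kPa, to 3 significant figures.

Bernoulli between the free stream and the stagnation point: ½ρv² = P_stag − P_static.
ΔP = ½·921·7.24² = 24100 Pa.

24.1 kPa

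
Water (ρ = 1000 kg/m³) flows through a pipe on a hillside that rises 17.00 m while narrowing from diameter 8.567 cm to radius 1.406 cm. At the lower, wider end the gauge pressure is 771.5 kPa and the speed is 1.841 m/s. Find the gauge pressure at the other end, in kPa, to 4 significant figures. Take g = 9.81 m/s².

460.4 kPa

The volume flow rate is constant, so v₂ = (A₁/A₂)v₁ = (57.64/6.210)·1.841 = 17.09 m/s.
Energy conservation along the streamline gives P₂ = P₁ − ½ρ(v₂² − v₁²) − ρg(h₂ − h₁).
P₂ = 771500 + ½·1000·(1.841² − 17.09²) − 1000·9.81·(+17.00) = 771500 + (-144300) − (166800) = 460400 Pa.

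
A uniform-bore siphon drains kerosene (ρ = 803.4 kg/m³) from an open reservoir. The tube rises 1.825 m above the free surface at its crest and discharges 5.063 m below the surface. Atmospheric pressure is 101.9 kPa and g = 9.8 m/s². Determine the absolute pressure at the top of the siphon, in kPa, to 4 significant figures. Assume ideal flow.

47.67 kPa

The outlet speed comes from Torricelli: v = √(2g·5.063) = 9.962 m/s.
The bore is uniform, so the speed at the crest is the same v. Bernoulli surface→crest: P_atm = P_top + ½ρv² + ρg·h_top.
P_top = 101900 − ½·803.4·9.962² − 803.4·9.8·1.825 = 47670 Pa.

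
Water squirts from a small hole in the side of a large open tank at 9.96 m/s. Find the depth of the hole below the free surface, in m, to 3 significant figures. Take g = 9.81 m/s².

For a small hole in a large open tank, ½v² = gh, giving h = v²/(2g).
h = 9.96²/(2·9.81) = 99.2/19.62 = 5.06 m.

h = 5.06 m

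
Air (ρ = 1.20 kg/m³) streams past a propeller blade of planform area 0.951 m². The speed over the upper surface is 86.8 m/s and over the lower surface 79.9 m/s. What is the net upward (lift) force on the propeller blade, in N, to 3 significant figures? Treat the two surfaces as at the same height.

F ≈ 656 N

With equal heights on the two surfaces, Bernoulli gives P_lower − P_upper = ½ρ(v_upper² − v_lower²).
ΔP = ½·1.20·(86.8² − 79.9²) = 690 Pa.
Lift = ΔP · A = 690 × 0.951 = 656 N.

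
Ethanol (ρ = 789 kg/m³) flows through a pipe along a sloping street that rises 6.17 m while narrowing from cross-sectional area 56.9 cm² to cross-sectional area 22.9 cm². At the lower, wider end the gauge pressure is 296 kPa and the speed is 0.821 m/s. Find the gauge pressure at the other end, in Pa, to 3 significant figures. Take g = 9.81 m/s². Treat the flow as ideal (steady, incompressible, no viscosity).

P₂ ≈ 247000 Pa

By continuity, v₂ = v₁·A₁/A₂ = 0.821·(56.9/22.9) = 2.04 m/s.
Energy conservation along the streamline gives P₂ = P₁ − ½ρ(v₂² − v₁²) − ρg(h₂ − h₁).
P₂ = 296000 + ½·789·(0.821² − 2.04²) − 789·9.81·(+6.17) = 296000 + (-1380) − (47800) = 247000 Pa.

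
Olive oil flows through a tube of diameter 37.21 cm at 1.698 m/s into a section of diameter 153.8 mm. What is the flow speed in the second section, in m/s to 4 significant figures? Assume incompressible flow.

The volume flow rate is constant, so v₂ = (A₁/A₂)v₁ = (1087/185.8)·1.698 = 9.939 m/s.

9.939 m/s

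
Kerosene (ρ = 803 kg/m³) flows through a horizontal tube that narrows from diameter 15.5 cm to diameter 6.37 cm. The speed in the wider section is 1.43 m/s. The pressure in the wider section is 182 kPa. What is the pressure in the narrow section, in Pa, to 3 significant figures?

P₂ ≈ 154000 Pa

Mass conservation (A₁v₁ = A₂v₂) gives v₂ = 1.43 × 189/31.9 = 8.47 m/s.
Along the horizontal streamline, P + ½ρv² is constant.
P₂ = P₁ − ½ρ(v₂² − v₁²) = 182000 − ½·803·(8.47² − 1.43²) = 182000 − 28000 = 154000 Pa.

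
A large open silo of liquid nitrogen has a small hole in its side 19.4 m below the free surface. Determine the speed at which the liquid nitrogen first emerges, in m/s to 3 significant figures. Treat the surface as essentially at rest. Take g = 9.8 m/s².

Bernoulli from surface to hole (P equal, v_surface ≈ 0): v = √(2gh) = √(2×9.8×19.4) = 19.5 m/s.

v ≈ 19.5 m/s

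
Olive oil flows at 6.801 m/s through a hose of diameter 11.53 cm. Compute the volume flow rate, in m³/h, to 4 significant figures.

Q = 255.6 m³/h

Q = A·v = 0.01044 m² × 6.801 m/s = 0.07101 m³/s.
Converting: 0.07101 m³/s × 3600 = 255.6 m³/h.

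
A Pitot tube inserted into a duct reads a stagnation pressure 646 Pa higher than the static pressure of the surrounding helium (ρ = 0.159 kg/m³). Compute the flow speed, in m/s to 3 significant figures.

Bernoulli between the free stream and the stagnation point: ½ρv² = P_stag − P_static.
v = √(2ΔP/ρ) = √(2·646/0.159) = 90.1 m/s.

v ≈ 90.1 m/s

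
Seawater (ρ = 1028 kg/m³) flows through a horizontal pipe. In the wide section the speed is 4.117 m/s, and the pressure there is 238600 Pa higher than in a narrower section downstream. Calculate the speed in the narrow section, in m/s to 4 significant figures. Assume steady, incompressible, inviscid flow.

v₂ = 21.94 m/s

Along the level pipe P + ½ρv² is conserved, hence v₂² = v₁² + 2(P₁ − P₂)/ρ.
v₂ = √(4.117² + 2·238600/1028) = √(16.95 + 464.2) = 21.94 m/s.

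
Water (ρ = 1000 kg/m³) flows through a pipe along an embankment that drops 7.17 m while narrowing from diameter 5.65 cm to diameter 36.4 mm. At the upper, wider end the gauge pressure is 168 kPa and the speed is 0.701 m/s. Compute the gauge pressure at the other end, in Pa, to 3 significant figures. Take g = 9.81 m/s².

237000 Pa

Continuity gives A₁v₁ = A₂v₂, so v₂ = (25.1 cm²)/(10.4 cm²) × 0.701 m/s = 1.69 m/s.
Applying Bernoulli between the two ends and solving for P₂: P₂ = P₁ + ½ρ(v₁² − v₂²) − ρgΔh.
P₂ = 168000 + ½·1000·(0.701² − 1.69²) − 1000·9.81·(−7.17) = 168000 + (-1180) − (-70300) = 237000 Pa.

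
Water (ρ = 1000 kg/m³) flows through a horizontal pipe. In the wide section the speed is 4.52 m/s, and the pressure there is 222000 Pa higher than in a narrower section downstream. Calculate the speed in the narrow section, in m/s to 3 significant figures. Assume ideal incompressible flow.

Horizontal Bernoulli: P₁ + ½ρv₁² = P₂ + ½ρv₂², so v₂² = v₁² + 2(P₁ − P₂)/ρ.
v₂ = √(4.52² + 2·222000/1000) = √(20.4 + 444) = 21.6 m/s.

v₂ ≈ 21.6 m/s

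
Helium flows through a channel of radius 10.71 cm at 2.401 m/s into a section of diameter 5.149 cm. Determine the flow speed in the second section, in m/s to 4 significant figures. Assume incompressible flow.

v₂ ≈ 41.55 m/s

The volume flow rate is constant, so v₂ = (A₁/A₂)v₁ = (360.4/20.82)·2.401 = 41.55 m/s.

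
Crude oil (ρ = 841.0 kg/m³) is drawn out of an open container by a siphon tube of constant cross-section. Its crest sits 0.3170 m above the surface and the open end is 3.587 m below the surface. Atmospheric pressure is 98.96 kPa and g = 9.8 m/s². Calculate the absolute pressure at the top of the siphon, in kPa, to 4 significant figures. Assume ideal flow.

Bernoulli surface→outlet gives ½v² = g·h_out, so v = √(2·9.8·3.587) = 8.385 m/s.
The bore is uniform, so the speed at the crest is the same v. Bernoulli surface→crest: P_atm = P_top + ½ρv² + ρg·h_top.
P_top = 98960 − ½·841.0·8.385² − 841.0·9.8·0.3170 = 66780 Pa.

66.78 kPa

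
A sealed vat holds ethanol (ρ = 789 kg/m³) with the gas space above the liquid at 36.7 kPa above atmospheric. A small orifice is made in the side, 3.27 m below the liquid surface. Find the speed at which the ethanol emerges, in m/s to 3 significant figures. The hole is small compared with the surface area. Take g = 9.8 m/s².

12.5 m/s

Take point 1 at the surface (v₁ ≈ 0) and point 2 at the hole (at atmospheric pressure). Bernoulli: P₁ + ρg h = P_atm + ½ρv₂².
With P₁ − P_atm = 36700 Pa, v₂ = √(2gh + 2ΔP/ρ) = √(2·9.8·3.27 + 2·36700/789) = 12.5 m/s.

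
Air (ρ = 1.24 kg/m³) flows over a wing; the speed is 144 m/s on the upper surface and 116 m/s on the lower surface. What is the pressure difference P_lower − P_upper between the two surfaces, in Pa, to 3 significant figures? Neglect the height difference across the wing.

Bernoulli (same height): P_lower − P_upper = ½ρ(v_upper² − v_lower²).
ΔP = ½·1.24·(144² − 116²) = 4510 Pa.

4510 Pa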